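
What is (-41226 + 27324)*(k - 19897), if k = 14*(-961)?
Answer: 463645602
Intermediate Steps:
k = -13454
(-41226 + 27324)*(k - 19897) = (-41226 + 27324)*(-13454 - 19897) = -13902*(-33351) = 463645602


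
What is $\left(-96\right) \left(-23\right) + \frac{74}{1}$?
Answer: $2282$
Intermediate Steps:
$\left(-96\right) \left(-23\right) + \frac{74}{1} = 2208 + 74 \cdot 1 = 2208 + 74 = 2282$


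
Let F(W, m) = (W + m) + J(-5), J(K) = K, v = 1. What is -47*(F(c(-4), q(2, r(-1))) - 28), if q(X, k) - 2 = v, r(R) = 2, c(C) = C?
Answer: 1598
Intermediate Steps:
q(X, k) = 3 (q(X, k) = 2 + 1 = 3)
F(W, m) = -5 + W + m (F(W, m) = (W + m) - 5 = -5 + W + m)
-47*(F(c(-4), q(2, r(-1))) - 28) = -47*((-5 - 4 + 3) - 28) = -47*(-6 - 28) = -47*(-34) = 1598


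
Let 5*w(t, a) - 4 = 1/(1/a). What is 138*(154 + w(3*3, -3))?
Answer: 106398/5 ≈ 21280.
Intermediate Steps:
w(t, a) = ⅘ + a/5 (w(t, a) = ⅘ + 1/(5*(1/a)) = ⅘ + a/5)
138*(154 + w(3*3, -3)) = 138*(154 + (⅘ + (⅕)*(-3))) = 138*(154 + (⅘ - ⅗)) = 138*(154 + ⅕) = 138*(771/5) = 106398/5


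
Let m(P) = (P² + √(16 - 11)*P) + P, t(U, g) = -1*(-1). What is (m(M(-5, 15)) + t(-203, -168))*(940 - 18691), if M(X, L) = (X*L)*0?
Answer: -17751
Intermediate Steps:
M(X, L) = 0 (M(X, L) = (L*X)*0 = 0)
t(U, g) = 1
m(P) = P + P² + P*√5 (m(P) = (P² + √5*P) + P = (P² + P*√5) + P = P + P² + P*√5)
(m(M(-5, 15)) + t(-203, -168))*(940 - 18691) = (0*(1 + 0 + √5) + 1)*(940 - 18691) = (0*(1 + √5) + 1)*(-17751) = (0 + 1)*(-17751) = 1*(-17751) = -17751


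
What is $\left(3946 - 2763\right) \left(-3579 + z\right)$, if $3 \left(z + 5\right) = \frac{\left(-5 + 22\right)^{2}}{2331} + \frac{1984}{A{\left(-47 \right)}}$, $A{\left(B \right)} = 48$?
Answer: $- \frac{4219300475}{999} \approx -4.2235 \cdot 10^{6}$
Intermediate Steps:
$z = \frac{61672}{6993}$ ($z = -5 + \frac{\frac{\left(-5 + 22\right)^{2}}{2331} + \frac{1984}{48}}{3} = -5 + \frac{17^{2} \cdot \frac{1}{2331} + 1984 \cdot \frac{1}{48}}{3} = -5 + \frac{289 \cdot \frac{1}{2331} + \frac{124}{3}}{3} = -5 + \frac{\frac{289}{2331} + \frac{124}{3}}{3} = -5 + \frac{1}{3} \cdot \frac{96637}{2331} = -5 + \frac{96637}{6993} = \frac{61672}{6993} \approx 8.8191$)
$\left(3946 - 2763\right) \left(-3579 + z\right) = \left(3946 - 2763\right) \left(-3579 + \frac{61672}{6993}\right) = 1183 \left(- \frac{24966275}{6993}\right) = - \frac{4219300475}{999}$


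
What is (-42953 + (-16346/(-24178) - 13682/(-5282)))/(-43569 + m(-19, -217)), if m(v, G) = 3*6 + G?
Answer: 124659840905/127034825512 ≈ 0.98130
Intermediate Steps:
m(v, G) = 18 + G
(-42953 + (-16346/(-24178) - 13682/(-5282)))/(-43569 + m(-19, -217)) = (-42953 + (-16346/(-24178) - 13682/(-5282)))/(-43569 + (18 - 217)) = (-42953 + (-16346*(-1/24178) - 13682*(-1/5282)))/(-43569 - 199) = (-42953 + (743/1099 + 6841/2641))/(-43768) = (-42953 + 9480522/2902459)*(-1/43768) = -124659840905/2902459*(-1/43768) = 124659840905/127034825512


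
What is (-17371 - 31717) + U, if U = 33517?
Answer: -15571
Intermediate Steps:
(-17371 - 31717) + U = (-17371 - 31717) + 33517 = -49088 + 33517 = -15571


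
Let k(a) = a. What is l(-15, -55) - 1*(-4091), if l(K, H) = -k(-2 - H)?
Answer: 4038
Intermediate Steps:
l(K, H) = 2 + H (l(K, H) = -(-2 - H) = 2 + H)
l(-15, -55) - 1*(-4091) = (2 - 55) - 1*(-4091) = -53 + 4091 = 4038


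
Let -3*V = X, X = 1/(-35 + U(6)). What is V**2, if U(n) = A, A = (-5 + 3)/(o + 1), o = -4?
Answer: 1/10609 ≈ 9.4260e-5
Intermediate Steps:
A = 2/3 (A = (-5 + 3)/(-4 + 1) = -2/(-3) = -2*(-1/3) = 2/3 ≈ 0.66667)
U(n) = 2/3
X = -3/103 (X = 1/(-35 + 2/3) = 1/(-103/3) = -3/103 ≈ -0.029126)
V = 1/103 (V = -1/3*(-3/103) = 1/103 ≈ 0.0097087)
V**2 = (1/103)**2 = 1/10609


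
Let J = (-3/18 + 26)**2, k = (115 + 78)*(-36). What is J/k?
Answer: -24025/250128 ≈ -0.096051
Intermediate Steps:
k = -6948 (k = 193*(-36) = -6948)
J = 24025/36 (J = (-3*1/18 + 26)**2 = (-1/6 + 26)**2 = (155/6)**2 = 24025/36 ≈ 667.36)
J/k = (24025/36)/(-6948) = (24025/36)*(-1/6948) = -24025/250128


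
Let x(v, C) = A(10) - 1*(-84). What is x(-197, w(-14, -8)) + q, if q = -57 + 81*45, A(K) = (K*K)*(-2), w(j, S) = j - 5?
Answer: 3472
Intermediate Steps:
w(j, S) = -5 + j
A(K) = -2*K**2 (A(K) = K**2*(-2) = -2*K**2)
x(v, C) = -116 (x(v, C) = -2*10**2 - 1*(-84) = -2*100 + 84 = -200 + 84 = -116)
q = 3588 (q = -57 + 3645 = 3588)
x(-197, w(-14, -8)) + q = -116 + 3588 = 3472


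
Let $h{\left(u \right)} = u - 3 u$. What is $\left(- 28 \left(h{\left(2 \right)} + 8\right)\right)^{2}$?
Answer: $12544$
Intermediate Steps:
$h{\left(u \right)} = - 2 u$
$\left(- 28 \left(h{\left(2 \right)} + 8\right)\right)^{2} = \left(- 28 \left(\left(-2\right) 2 + 8\right)\right)^{2} = \left(- 28 \left(-4 + 8\right)\right)^{2} = \left(\left(-28\right) 4\right)^{2} = \left(-112\right)^{2} = 12544$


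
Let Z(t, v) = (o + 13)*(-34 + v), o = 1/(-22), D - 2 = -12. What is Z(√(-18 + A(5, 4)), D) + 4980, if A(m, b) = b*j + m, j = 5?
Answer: 4410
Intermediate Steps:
D = -10 (D = 2 - 12 = -10)
o = -1/22 ≈ -0.045455
A(m, b) = m + 5*b (A(m, b) = b*5 + m = 5*b + m = m + 5*b)
Z(t, v) = -4845/11 + 285*v/22 (Z(t, v) = (-1/22 + 13)*(-34 + v) = 285*(-34 + v)/22 = -4845/11 + 285*v/22)
Z(√(-18 + A(5, 4)), D) + 4980 = (-4845/11 + (285/22)*(-10)) + 4980 = (-4845/11 - 1425/11) + 4980 = -570 + 4980 = 4410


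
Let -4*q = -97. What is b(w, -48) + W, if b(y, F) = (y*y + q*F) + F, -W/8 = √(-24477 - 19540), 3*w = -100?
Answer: -908/9 - 8*I*√44017 ≈ -100.89 - 1678.4*I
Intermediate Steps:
w = -100/3 (w = (⅓)*(-100) = -100/3 ≈ -33.333)
q = 97/4 (q = -¼*(-97) = 97/4 ≈ 24.250)
W = -8*I*√44017 (W = -8*√(-24477 - 19540) = -8*I*√44017 ≈ -1678.4*I)
b(y, F) = y² + 101*F/4 (b(y, F) = (y*y + 97*F/4) + F = (y² + 97*F/4) + F = y² + 101*F/4)
b(w, -48) + W = ((-100/3)² + (101/4)*(-48)) - 8*I*√44017 = (10000/9 - 1212) - 8*I*√44017 = -908/9 - 8*I*√44017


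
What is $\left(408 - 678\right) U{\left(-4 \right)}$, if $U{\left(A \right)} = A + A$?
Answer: $2160$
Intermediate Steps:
$U{\left(A \right)} = 2 A$
$\left(408 - 678\right) U{\left(-4 \right)} = \left(408 - 678\right) 2 \left(-4\right) = \left(408 - 678\right) \left(-8\right) = \left(-270\right) \left(-8\right) = 2160$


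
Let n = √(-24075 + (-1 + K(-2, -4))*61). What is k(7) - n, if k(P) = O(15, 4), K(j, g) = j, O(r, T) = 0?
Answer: -I*√24258 ≈ -155.75*I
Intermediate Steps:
k(P) = 0
n = I*√24258 (n = √(-24075 + (-1 - 2)*61) = √(-24075 - 3*61) = √(-24075 - 183) = √(-24258) = I*√24258 ≈ 155.75*I)
k(7) - n = 0 - I*√24258 = -I*√24258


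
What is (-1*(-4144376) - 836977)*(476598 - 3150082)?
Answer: -8842278308116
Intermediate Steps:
(-1*(-4144376) - 836977)*(476598 - 3150082) = (4144376 - 836977)*(-2673484) = 3307399*(-2673484) = -8842278308116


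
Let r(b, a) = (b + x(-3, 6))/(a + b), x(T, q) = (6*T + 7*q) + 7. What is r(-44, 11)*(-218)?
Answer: -2834/33 ≈ -85.879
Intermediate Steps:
x(T, q) = 7 + 6*T + 7*q
r(b, a) = (31 + b)/(a + b) (r(b, a) = (b + (7 + 6*(-3) + 7*6))/(a + b) = (b + (7 - 18 + 42))/(a + b) = (b + 31)/(a + b) = (31 + b)/(a + b))
r(-44, 11)*(-218) = ((31 - 44)/(11 - 44))*(-218) = (-13/(-33))*(-218) = -1/33*(-13)*(-218) = (13/33)*(-218) = -2834/33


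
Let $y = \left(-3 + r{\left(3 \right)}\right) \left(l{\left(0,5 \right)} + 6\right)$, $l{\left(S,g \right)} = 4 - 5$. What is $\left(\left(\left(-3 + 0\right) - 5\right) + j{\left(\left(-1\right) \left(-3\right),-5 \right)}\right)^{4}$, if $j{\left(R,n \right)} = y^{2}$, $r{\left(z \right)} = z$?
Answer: $4096$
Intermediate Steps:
$l{\left(S,g \right)} = -1$
$y = 0$ ($y = \left(-3 + 3\right) \left(-1 + 6\right) = 0 \cdot 5 = 0$)
$j{\left(R,n \right)} = 0$ ($j{\left(R,n \right)} = 0^{2} = 0$)
$\left(\left(\left(-3 + 0\right) - 5\right) + j{\left(\left(-1\right) \left(-3\right),-5 \right)}\right)^{4} = \left(\left(\left(-3 + 0\right) - 5\right) + 0\right)^{4} = \left(\left(-3 - 5\right) + 0\right)^{4} = \left(-8 + 0\right)^{4} = \left(-8\right)^{4} = 4096$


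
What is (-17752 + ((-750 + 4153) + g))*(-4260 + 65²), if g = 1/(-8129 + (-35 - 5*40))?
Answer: 4200526295/8364 ≈ 5.0222e+5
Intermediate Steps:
g = -1/8364 (g = 1/(-8129 + (-35 - 200)) = 1/(-8129 - 235) = 1/(-8364) = -1/8364 ≈ -0.00011956)
(-17752 + ((-750 + 4153) + g))*(-4260 + 65²) = (-17752 + ((-750 + 4153) - 1/8364))*(-4260 + 65²) = (-17752 + (3403 - 1/8364))*(-4260 + 4225) = (-17752 + 28462691/8364)*(-35) = -120015037/8364*(-35) = 4200526295/8364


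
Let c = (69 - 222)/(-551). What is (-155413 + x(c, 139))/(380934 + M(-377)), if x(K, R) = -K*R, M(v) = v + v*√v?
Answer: -16298082291655/39913672148991 - 556749895*I*√377/1376333522379 ≈ -0.40833 - 0.0078543*I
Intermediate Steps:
c = 153/551 (c = -153*(-1/551) = 153/551 ≈ 0.27768)
M(v) = v + v^(3/2)
x(K, R) = -K*R
(-155413 + x(c, 139))/(380934 + M(-377)) = (-155413 - 1*153/551*139)/(380934 + (-377 + (-377)^(3/2))) = (-155413 - 21267/551)/(380934 + (-377 - 377*I*√377)) = -85653830/(551*(380557 - 377*I*√377))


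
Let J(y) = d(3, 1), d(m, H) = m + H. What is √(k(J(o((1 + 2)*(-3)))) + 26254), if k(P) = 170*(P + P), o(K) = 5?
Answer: √27614 ≈ 166.17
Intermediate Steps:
d(m, H) = H + m
J(y) = 4 (J(y) = 1 + 3 = 4)
k(P) = 340*P (k(P) = 170*(2*P) = 340*P)
√(k(J(o((1 + 2)*(-3)))) + 26254) = √(340*4 + 26254) = √(1360 + 26254) = √27614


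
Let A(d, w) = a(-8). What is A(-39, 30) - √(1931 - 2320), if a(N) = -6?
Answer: -6 - I*√389 ≈ -6.0 - 19.723*I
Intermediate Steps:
A(d, w) = -6
A(-39, 30) - √(1931 - 2320) = -6 - √(1931 - 2320) = -6 - √(-389) = -6 - I*√389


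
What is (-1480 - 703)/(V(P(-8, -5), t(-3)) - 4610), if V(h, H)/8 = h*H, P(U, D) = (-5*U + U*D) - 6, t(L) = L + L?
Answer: 2183/8162 ≈ 0.26746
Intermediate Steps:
t(L) = 2*L
P(U, D) = -6 - 5*U + D*U (P(U, D) = (-5*U + D*U) - 6 = -6 - 5*U + D*U)
V(h, H) = 8*H*h (V(h, H) = 8*(h*H) = 8*(H*h) = 8*H*h)
(-1480 - 703)/(V(P(-8, -5), t(-3)) - 4610) = (-1480 - 703)/(8*(2*(-3))*(-6 - 5*(-8) - 5*(-8)) - 4610) = -2183/(8*(-6)*(-6 + 40 + 40) - 4610) = -2183/(8*(-6)*74 - 4610) = -2183/(-3552 - 4610) = -2183/(-8162) = -2183*(-1/8162) = 2183/8162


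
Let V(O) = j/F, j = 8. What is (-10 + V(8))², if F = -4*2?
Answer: 121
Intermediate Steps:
F = -8
V(O) = -1 (V(O) = 8/(-8) = 8*(-⅛) = -1)
(-10 + V(8))² = (-10 - 1)² = (-11)² = 121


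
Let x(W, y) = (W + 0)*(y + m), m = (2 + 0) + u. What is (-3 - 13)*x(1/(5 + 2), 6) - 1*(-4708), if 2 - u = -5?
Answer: 32716/7 ≈ 4673.7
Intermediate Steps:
u = 7 (u = 2 - 1*(-5) = 2 + 5 = 7)
m = 9 (m = (2 + 0) + 7 = 2 + 7 = 9)
x(W, y) = W*(9 + y) (x(W, y) = (W + 0)*(y + 9) = W*(9 + y))
(-3 - 13)*x(1/(5 + 2), 6) - 1*(-4708) = (-3 - 13)*((9 + 6)/(5 + 2)) - 1*(-4708) = -16*15/7 + 4708 = -240/7 + 4708 = 32716/7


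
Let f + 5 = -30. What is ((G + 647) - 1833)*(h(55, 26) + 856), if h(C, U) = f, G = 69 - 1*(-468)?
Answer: -532829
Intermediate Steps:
G = 537 (G = 69 + 468 = 537)
f = -35 (f = -5 - 30 = -35)
h(C, U) = -35
((G + 647) - 1833)*(h(55, 26) + 856) = ((537 + 647) - 1833)*(-35 + 856) = (1184 - 1833)*821 = -649*821 = -532829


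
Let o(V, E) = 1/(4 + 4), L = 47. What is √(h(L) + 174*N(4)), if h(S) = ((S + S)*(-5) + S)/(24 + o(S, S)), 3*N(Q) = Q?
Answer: 4*√499291/193 ≈ 14.645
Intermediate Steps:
o(V, E) = ⅛ (o(V, E) = 1/8 = ⅛)
N(Q) = Q/3
h(S) = -72*S/193 (h(S) = ((S + S)*(-5) + S)/(24 + ⅛) = ((2*S)*(-5) + S)/(193/8) = (-10*S + S)*(8/193) = -9*S*(8/193) = -72*S/193)
√(h(L) + 174*N(4)) = √(-72/193*47 + 174*((⅓)*4)) = √(-3384/193 + 174*(4/3)) = √(-3384/193 + 232) = √(41392/193) = 4*√499291/193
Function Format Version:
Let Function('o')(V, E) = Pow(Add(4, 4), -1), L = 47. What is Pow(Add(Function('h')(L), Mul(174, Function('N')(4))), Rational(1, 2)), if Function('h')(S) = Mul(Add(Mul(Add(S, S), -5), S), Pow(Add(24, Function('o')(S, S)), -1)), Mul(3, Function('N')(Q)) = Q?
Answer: Mul(Rational(4, 193), Pow(499291, Rational(1, 2))) ≈ 14.645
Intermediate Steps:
Function('o')(V, E) = Rational(1, 8) (Function('o')(V, E) = Pow(8, -1) = Rational(1, 8))
Function('N')(Q) = Mul(Rational(1, 3), Q)
Function('h')(S) = Mul(Rational(-72, 193), S) (Function('h')(S) = Mul(Add(Mul(Add(S, S), -5), S), Pow(Add(24, Rational(1, 8)), -1)) = Mul(Add(Mul(Mul(2, S), -5), S), Pow(Rational(193, 8), -1)) = Mul(Add(Mul(-10, S), S), Rational(8, 193)) = Mul(Mul(-9, S), Rational(8, 193)) = Mul(Rational(-72, 193), S))
Pow(Add(Function('h')(L), Mul(174, Function('N')(4))), Rational(1, 2)) = Pow(Add(Mul(Rational(-72, 193), 47), Mul(174, Mul(Rational(1, 3), 4))), Rational(1, 2)) = Pow(Add(Rational(-3384, 193), Mul(174, Rational(4, 3))), Rational(1, 2)) = Pow(Add(Rational(-3384, 193), 232), Rational(1, 2)) = Pow(Rational(41392, 193), Rational(1, 2)) = Mul(Rational(4, 193), Pow(499291, Rational(1, 2)))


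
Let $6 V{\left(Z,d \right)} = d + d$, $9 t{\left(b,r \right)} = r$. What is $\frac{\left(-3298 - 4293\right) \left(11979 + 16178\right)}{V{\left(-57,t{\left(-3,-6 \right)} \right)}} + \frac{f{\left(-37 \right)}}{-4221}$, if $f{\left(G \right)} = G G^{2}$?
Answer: $\frac{8119760869649}{8442} \approx 9.6183 \cdot 10^{8}$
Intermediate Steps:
$t{\left(b,r \right)} = \frac{r}{9}$
$V{\left(Z,d \right)} = \frac{d}{3}$ ($V{\left(Z,d \right)} = \frac{d + d}{6} = \frac{2 d}{6} = \frac{d}{3}$)
$f{\left(G \right)} = G^{3}$
$\frac{\left(-3298 - 4293\right) \left(11979 + 16178\right)}{V{\left(-57,t{\left(-3,-6 \right)} \right)}} + \frac{f{\left(-37 \right)}}{-4221} = \frac{\left(-3298 - 4293\right) \left(11979 + 16178\right)}{\frac{1}{3} \cdot \frac{1}{9} \left(-6\right)} + \frac{\left(-37\right)^{3}}{-4221} = \frac{\left(-7591\right) 28157}{\frac{1}{3} \left(- \frac{2}{3}\right)} - - \frac{50653}{4221} = - \frac{213739787}{- \frac{2}{9}} + \frac{50653}{4221} = \left(-213739787\right) \left(- \frac{9}{2}\right) + \frac{50653}{4221} = \frac{1923658083}{2} + \frac{50653}{4221} = \frac{8119760869649}{8442}$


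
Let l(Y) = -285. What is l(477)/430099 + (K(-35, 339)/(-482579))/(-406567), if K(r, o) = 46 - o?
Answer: -55917324462512/84385723274923007 ≈ -0.00066264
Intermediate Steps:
l(477)/430099 + (K(-35, 339)/(-482579))/(-406567) = -285/430099 + ((46 - 1*339)/(-482579))/(-406567) = -285*1/430099 + ((46 - 339)*(-1/482579))*(-1/406567) = -285/430099 - 293*(-1/482579)*(-1/406567) = -285/430099 + (293/482579)*(-1/406567) = -285/430099 - 293/196200696293 = -55917324462512/84385723274923007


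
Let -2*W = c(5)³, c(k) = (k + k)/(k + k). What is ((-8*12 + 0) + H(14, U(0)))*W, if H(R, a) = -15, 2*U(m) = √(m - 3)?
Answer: 111/2 ≈ 55.500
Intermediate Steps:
U(m) = √(-3 + m)/2 (U(m) = √(m - 3)/2 = √(-3 + m)/2)
c(k) = 1 (c(k) = (2*k)/((2*k)) = (2*k)*(1/(2*k)) = 1)
W = -½ (W = -½*1³ = -½*1 = -½ ≈ -0.50000)
((-8*12 + 0) + H(14, U(0)))*W = ((-8*12 + 0) - 15)*(-½) = ((-96 + 0) - 15)*(-½) = (-96 - 15)*(-½) = -111*(-½) = 111/2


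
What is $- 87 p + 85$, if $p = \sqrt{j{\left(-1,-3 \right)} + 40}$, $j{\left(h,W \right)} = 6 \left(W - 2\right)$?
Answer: $85 - 87 \sqrt{10} \approx -190.12$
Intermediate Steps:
$j{\left(h,W \right)} = -12 + 6 W$ ($j{\left(h,W \right)} = 6 \left(-2 + W\right) = -12 + 6 W$)
$p = \sqrt{10}$ ($p = \sqrt{\left(-12 + 6 \left(-3\right)\right) + 40} = \sqrt{\left(-12 - 18\right) + 40} = \sqrt{-30 + 40} = \sqrt{10} \approx 3.1623$)
$- 87 p + 85 = - 87 \sqrt{10} + 85 = 85 - 87 \sqrt{10}$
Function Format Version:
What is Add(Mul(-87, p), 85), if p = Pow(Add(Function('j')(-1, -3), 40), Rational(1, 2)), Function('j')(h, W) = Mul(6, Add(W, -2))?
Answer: Add(85, Mul(-87, Pow(10, Rational(1, 2)))) ≈ -190.12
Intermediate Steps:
Function('j')(h, W) = Add(-12, Mul(6, W)) (Function('j')(h, W) = Mul(6, Add(-2, W)) = Add(-12, Mul(6, W)))
p = Pow(10, Rational(1, 2)) (p = Pow(Add(Add(-12, Mul(6, -3)), 40), Rational(1, 2)) = Pow(Add(Add(-12, -18), 40), Rational(1, 2)) = Pow(Add(-30, 40), Rational(1, 2)) = Pow(10, Rational(1, 2)) ≈ 3.1623)
Add(Mul(-87, p), 85) = Add(Mul(-87, Pow(10, Rational(1, 2))), 85) = Add(85, Mul(-87, Pow(10, Rational(1, 2))))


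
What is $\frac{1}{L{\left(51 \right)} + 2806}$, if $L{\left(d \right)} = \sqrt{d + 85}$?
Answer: $\frac{1403}{3936750} - \frac{\sqrt{34}}{3936750} \approx 0.0003549$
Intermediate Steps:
$L{\left(d \right)} = \sqrt{85 + d}$
$\frac{1}{L{\left(51 \right)} + 2806} = \frac{1}{\sqrt{85 + 51} + 2806} = \frac{1}{\sqrt{136} + 2806} = \frac{1}{2 \sqrt{34} + 2806} = \frac{1}{2806 + 2 \sqrt{34}}$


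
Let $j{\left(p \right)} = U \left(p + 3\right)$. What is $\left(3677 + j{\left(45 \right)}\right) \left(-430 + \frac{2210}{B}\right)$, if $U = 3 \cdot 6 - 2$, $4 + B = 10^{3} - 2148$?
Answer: $- \frac{1105849325}{576} \approx -1.9199 \cdot 10^{6}$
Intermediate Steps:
$B = -1152$ ($B = -4 + \left(10^{3} - 2148\right) = -4 + \left(1000 - 2148\right) = -4 - 1148 = -1152$)
$U = 16$ ($U = 18 - 2 = 16$)
$j{\left(p \right)} = 48 + 16 p$ ($j{\left(p \right)} = 16 \left(p + 3\right) = 16 \left(3 + p\right) = 48 + 16 p$)
$\left(3677 + j{\left(45 \right)}\right) \left(-430 + \frac{2210}{B}\right) = \left(3677 + \left(48 + 16 \cdot 45\right)\right) \left(-430 + \frac{2210}{-1152}\right) = \left(3677 + \left(48 + 720\right)\right) \left(-430 + 2210 \left(- \frac{1}{1152}\right)\right) = \left(3677 + 768\right) \left(-430 - \frac{1105}{576}\right) = 4445 \left(- \frac{248785}{576}\right) = - \frac{1105849325}{576}$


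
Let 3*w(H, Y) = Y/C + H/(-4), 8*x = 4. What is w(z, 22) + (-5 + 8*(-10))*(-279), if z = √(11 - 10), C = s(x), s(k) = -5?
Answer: 474269/20 ≈ 23713.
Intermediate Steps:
x = ½ (x = (⅛)*4 = ½ ≈ 0.50000)
C = -5
z = 1 (z = √1 = 1)
w(H, Y) = -H/12 - Y/15 (w(H, Y) = (Y/(-5) + H/(-4))/3 = (Y*(-⅕) + H*(-¼))/3 = (-Y/5 - H/4)/3 = (-H/4 - Y/5)/3 = -H/12 - Y/15)
w(z, 22) + (-5 + 8*(-10))*(-279) = (-1/12*1 - 1/15*22) + (-5 + 8*(-10))*(-279) = (-1/12 - 22/15) + (-5 - 80)*(-279) = -31/20 - 85*(-279) = -31/20 + 23715 = 474269/20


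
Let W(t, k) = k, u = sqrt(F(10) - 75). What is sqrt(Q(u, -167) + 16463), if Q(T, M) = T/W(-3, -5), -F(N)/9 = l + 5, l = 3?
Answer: sqrt(411575 - 35*I*sqrt(3))/5 ≈ 128.31 - 0.0094494*I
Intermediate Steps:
F(N) = -72 (F(N) = -9*(3 + 5) = -9*8 = -72)
u = 7*I*sqrt(3) (u = sqrt(-72 - 75) = sqrt(-147) = 7*I*sqrt(3) ≈ 12.124*I)
Q(T, M) = -T/5 (Q(T, M) = T/(-5) = T*(-1/5) = -T/5)
sqrt(Q(u, -167) + 16463) = sqrt(-7*I*sqrt(3)/5 + 16463) = sqrt(16463 - 7*I*sqrt(3)/5)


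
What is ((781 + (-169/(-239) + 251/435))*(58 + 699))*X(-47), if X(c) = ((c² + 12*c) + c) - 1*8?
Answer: 6526095420898/6931 ≈ 9.4158e+8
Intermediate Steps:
X(c) = -8 + c² + 13*c (X(c) = (c² + 13*c) - 8 = -8 + c² + 13*c)
((781 + (-169/(-239) + 251/435))*(58 + 699))*X(-47) = ((781 + (-169/(-239) + 251/435))*(58 + 699))*(-8 + (-47)² + 13*(-47)) = ((781 + (-169*(-1/239) + 251*(1/435)))*757)*(-8 + 2209 - 611) = ((781 + (169/239 + 251/435))*757)*1590 = ((781 + 133504/103965)*757)*1590 = ((81330169/103965)*757)*1590 = (61566937933/103965)*1590 = 6526095420898/6931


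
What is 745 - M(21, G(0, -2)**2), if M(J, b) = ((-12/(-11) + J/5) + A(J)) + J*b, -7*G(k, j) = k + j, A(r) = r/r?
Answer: 283743/385 ≈ 737.00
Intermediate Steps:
A(r) = 1
G(k, j) = -j/7 - k/7 (G(k, j) = -(k + j)/7 = -(j + k)/7 = -j/7 - k/7)
M(J, b) = 23/11 + J/5 + J*b (M(J, b) = ((-12/(-11) + J/5) + 1) + J*b = ((-12*(-1/11) + J*(1/5)) + 1) + J*b = ((12/11 + J/5) + 1) + J*b = (23/11 + J/5) + J*b = 23/11 + J/5 + J*b)
745 - M(21, G(0, -2)**2) = 745 - (23/11 + (1/5)*21 + 21*(-1/7*(-2) - 1/7*0)**2) = 745 - (23/11 + 21/5 + 21*(2/7 + 0)**2) = 745 - (23/11 + 21/5 + 21*(2/7)**2) = 745 - (23/11 + 21/5 + 21*(4/49)) = 745 - (23/11 + 21/5 + 12/7) = 745 - 1*3082/385 = 745 - 3082/385 = 283743/385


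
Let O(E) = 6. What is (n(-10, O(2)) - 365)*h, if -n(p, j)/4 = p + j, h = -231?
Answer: 80619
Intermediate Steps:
n(p, j) = -4*j - 4*p (n(p, j) = -4*(p + j) = -4*(j + p) = -4*j - 4*p)
(n(-10, O(2)) - 365)*h = ((-4*6 - 4*(-10)) - 365)*(-231) = ((-24 + 40) - 365)*(-231) = (16 - 365)*(-231) = -349*(-231) = 80619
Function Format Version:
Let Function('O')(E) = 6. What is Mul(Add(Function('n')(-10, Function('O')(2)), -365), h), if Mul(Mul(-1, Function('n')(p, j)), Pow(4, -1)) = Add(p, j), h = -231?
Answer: 80619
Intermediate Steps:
Function('n')(p, j) = Add(Mul(-4, j), Mul(-4, p)) (Function('n')(p, j) = Mul(-4, Add(p, j)) = Mul(-4, Add(j, p)) = Add(Mul(-4, j), Mul(-4, p)))
Mul(Add(Function('n')(-10, Function('O')(2)), -365), h) = Mul(Add(Add(Mul(-4, 6), Mul(-4, -10)), -365), -231) = Mul(Add(Add(-24, 40), -365), -231) = Mul(Add(16, -365), -231) = Mul(-349, -231) = 80619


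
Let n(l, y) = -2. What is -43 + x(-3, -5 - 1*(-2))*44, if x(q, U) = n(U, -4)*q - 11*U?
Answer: 1673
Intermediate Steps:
x(q, U) = -11*U - 2*q (x(q, U) = -2*q - 11*U = -11*U - 2*q)
-43 + x(-3, -5 - 1*(-2))*44 = -43 + (-11*(-5 - 1*(-2)) - 2*(-3))*44 = -43 + (-11*(-5 + 2) + 6)*44 = -43 + (-11*(-3) + 6)*44 = -43 + (33 + 6)*44 = -43 + 39*44 = -43 + 1716 = 1673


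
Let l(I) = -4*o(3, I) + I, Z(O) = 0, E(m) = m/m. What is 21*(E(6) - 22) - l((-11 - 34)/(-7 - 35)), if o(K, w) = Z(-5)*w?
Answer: -6189/14 ≈ -442.07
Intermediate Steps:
E(m) = 1
o(K, w) = 0 (o(K, w) = 0*w = 0)
l(I) = I (l(I) = -4*0 + I = 0 + I = I)
21*(E(6) - 22) - l((-11 - 34)/(-7 - 35)) = 21*(1 - 22) - (-11 - 34)/(-7 - 35) = 21*(-21) - (-45)/(-42) = -441 - (-45)*(-1)/42 = -441 - 1*15/14 = -441 - 15/14 = -6189/14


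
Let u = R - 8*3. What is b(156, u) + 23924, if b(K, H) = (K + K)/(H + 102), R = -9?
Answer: 550356/23 ≈ 23929.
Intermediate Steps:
u = -33 (u = -9 - 8*3 = -9 - 24 = -33)
b(K, H) = 2*K/(102 + H) (b(K, H) = (2*K)/(102 + H) = 2*K/(102 + H))
b(156, u) + 23924 = 2*156/(102 - 33) + 23924 = 2*156/69 + 23924 = 2*156*(1/69) + 23924 = 104/23 + 23924 = 550356/23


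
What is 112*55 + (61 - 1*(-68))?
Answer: 6289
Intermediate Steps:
112*55 + (61 - 1*(-68)) = 6160 + (61 + 68) = 6160 + 129 = 6289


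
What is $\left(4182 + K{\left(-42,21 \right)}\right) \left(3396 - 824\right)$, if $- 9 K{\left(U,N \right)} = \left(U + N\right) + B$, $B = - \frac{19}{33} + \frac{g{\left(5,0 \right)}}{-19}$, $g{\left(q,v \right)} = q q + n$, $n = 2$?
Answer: $\frac{60733780540}{5643} \approx 1.0763 \cdot 10^{7}$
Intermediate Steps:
$g{\left(q,v \right)} = 2 + q^{2}$ ($g{\left(q,v \right)} = q q + 2 = q^{2} + 2 = 2 + q^{2}$)
$B = - \frac{1252}{627}$ ($B = - \frac{19}{33} + \frac{2 + 5^{2}}{-19} = \left(-19\right) \frac{1}{33} + \left(2 + 25\right) \left(- \frac{1}{19}\right) = - \frac{19}{33} + 27 \left(- \frac{1}{19}\right) = - \frac{19}{33} - \frac{27}{19} = - \frac{1252}{627} \approx -1.9968$)
$K{\left(U,N \right)} = \frac{1252}{5643} - \frac{N}{9} - \frac{U}{9}$ ($K{\left(U,N \right)} = - \frac{\left(U + N\right) - \frac{1252}{627}}{9} = - \frac{\left(N + U\right) - \frac{1252}{627}}{9} = - \frac{- \frac{1252}{627} + N + U}{9} = \frac{1252}{5643} - \frac{N}{9} - \frac{U}{9}$)
$\left(4182 + K{\left(-42,21 \right)}\right) \left(3396 - 824\right) = \left(4182 - - \frac{14419}{5643}\right) \left(3396 - 824\right) = \left(4182 + \left(\frac{1252}{5643} - \frac{7}{3} + \frac{14}{3}\right)\right) 2572 = \left(4182 + \frac{14419}{5643}\right) 2572 = \frac{23613445}{5643} \cdot 2572 = \frac{60733780540}{5643}$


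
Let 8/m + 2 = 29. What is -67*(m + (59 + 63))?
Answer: -221234/27 ≈ -8193.8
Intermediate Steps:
m = 8/27 (m = 8/(-2 + 29) = 8/27 ≈ 0.29630)
-67*(m + (59 + 63)) = -67*(8/27 + (59 + 63)) = -67*(8/27 + 122) = -67*3302/27 = -221234/27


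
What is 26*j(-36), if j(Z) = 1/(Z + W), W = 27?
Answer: -26/9 ≈ -2.8889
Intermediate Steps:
j(Z) = 1/(27 + Z) (j(Z) = 1/(Z + 27) = 1/(27 + Z))
26*j(-36) = 26/(27 - 36) = 26/(-9) = 26*(-⅑) = -26/9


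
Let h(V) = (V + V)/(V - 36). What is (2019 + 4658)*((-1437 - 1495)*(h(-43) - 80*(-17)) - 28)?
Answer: -2105047400588/79 ≈ -2.6646e+10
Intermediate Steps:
h(V) = 2*V/(-36 + V) (h(V) = (2*V)/(-36 + V) = 2*V/(-36 + V))
(2019 + 4658)*((-1437 - 1495)*(h(-43) - 80*(-17)) - 28) = (2019 + 4658)*((-1437 - 1495)*(2*(-43)/(-36 - 43) - 80*(-17)) - 28) = 6677*(-2932*(2*(-43)/(-79) + 1360) - 28) = 6677*(-2932*(2*(-43)*(-1/79) + 1360) - 28) = 6677*(-2932*(86/79 + 1360) - 28) = 6677*(-2932*107526/79 - 28) = 6677*(-315266232/79 - 28) = 6677*(-315268444/79) = -2105047400588/79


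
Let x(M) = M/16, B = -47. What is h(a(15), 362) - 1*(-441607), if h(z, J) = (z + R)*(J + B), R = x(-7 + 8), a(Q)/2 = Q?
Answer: 7217227/16 ≈ 4.5108e+5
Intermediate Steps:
a(Q) = 2*Q
x(M) = M/16 (x(M) = M*(1/16) = M/16)
R = 1/16 (R = (-7 + 8)/16 = (1/16)*1 = 1/16 ≈ 0.062500)
h(z, J) = (-47 + J)*(1/16 + z) (h(z, J) = (z + 1/16)*(J - 47) = (1/16 + z)*(-47 + J) = (-47 + J)*(1/16 + z))
h(a(15), 362) - 1*(-441607) = (-47/16 - 94*15 + (1/16)*362 + 362*(2*15)) - 1*(-441607) = (-47/16 - 47*30 + 181/8 + 362*30) + 441607 = (-47/16 - 1410 + 181/8 + 10860) + 441607 = 151515/16 + 441607 = 7217227/16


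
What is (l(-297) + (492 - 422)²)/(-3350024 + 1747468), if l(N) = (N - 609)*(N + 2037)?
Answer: 392885/400639 ≈ 0.98065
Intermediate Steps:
l(N) = (-609 + N)*(2037 + N)
(l(-297) + (492 - 422)²)/(-3350024 + 1747468) = ((-1240533 + (-297)² + 1428*(-297)) + (492 - 422)²)/(-3350024 + 1747468) = ((-1240533 + 88209 - 424116) + 70²)/(-1602556) = (-1576440 + 4900)*(-1/1602556) = -1571540*(-1/1602556) = 392885/400639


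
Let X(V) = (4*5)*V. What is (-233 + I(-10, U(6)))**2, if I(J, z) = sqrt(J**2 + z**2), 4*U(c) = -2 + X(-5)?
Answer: (466 - sqrt(3001))**2/4 ≈ 42275.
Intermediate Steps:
X(V) = 20*V
U(c) = -51/2 (U(c) = (-2 + 20*(-5))/4 = (-2 - 100)/4 = (1/4)*(-102) = -51/2)
(-233 + I(-10, U(6)))**2 = (-233 + sqrt((-10)**2 + (-51/2)**2))**2 = (-233 + sqrt(100 + 2601/4))**2 = (-233 + sqrt(3001/4))**2 = (-233 + sqrt(3001)/2)**2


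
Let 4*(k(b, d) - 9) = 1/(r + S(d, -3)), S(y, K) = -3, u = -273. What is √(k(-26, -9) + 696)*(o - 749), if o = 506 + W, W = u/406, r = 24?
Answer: -673*√1243641/116 ≈ -6470.0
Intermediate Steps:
W = -39/58 (W = -273/406 = -273*1/406 = -39/58 ≈ -0.67241)
k(b, d) = 757/84 (k(b, d) = 9 + 1/(4*(24 - 3)) = 9 + (¼)/21 = 9 + (¼)*(1/21) = 9 + 1/84 = 757/84)
o = 29309/58 (o = 506 - 39/58 = 29309/58 ≈ 505.33)
√(k(-26, -9) + 696)*(o - 749) = √(757/84 + 696)*(29309/58 - 749) = √(59221/84)*(-14133/58) = (√1243641/42)*(-14133/58) = -673*√1243641/116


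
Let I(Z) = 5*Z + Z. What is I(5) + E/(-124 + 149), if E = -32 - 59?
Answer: 659/25 ≈ 26.360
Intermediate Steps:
I(Z) = 6*Z
E = -91
I(5) + E/(-124 + 149) = 6*5 - 91/(-124 + 149) = 30 - 91/25 = 659/25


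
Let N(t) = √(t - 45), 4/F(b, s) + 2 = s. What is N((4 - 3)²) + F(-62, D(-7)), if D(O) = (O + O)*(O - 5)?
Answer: 2/83 + 2*I*√11 ≈ 0.024096 + 6.6332*I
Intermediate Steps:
D(O) = 2*O*(-5 + O) (D(O) = (2*O)*(-5 + O) = 2*O*(-5 + O))
F(b, s) = 4/(-2 + s)
N(t) = √(-45 + t)
N((4 - 3)²) + F(-62, D(-7)) = √(-45 + (4 - 3)²) + 4/(-2 + 2*(-7)*(-5 - 7)) = √(-45 + 1²) + 4/(-2 + 2*(-7)*(-12)) = √(-45 + 1) + 4/(-2 + 168) = √(-44) + 4/166 = 2*I*√11 + 4*(1/166) = 2*I*√11 + 2/83 = 2/83 + 2*I*√11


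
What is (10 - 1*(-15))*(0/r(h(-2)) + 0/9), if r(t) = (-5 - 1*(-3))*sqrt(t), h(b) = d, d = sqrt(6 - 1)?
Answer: 0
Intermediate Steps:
d = sqrt(5) ≈ 2.2361
h(b) = sqrt(5)
r(t) = -2*sqrt(t) (r(t) = (-5 + 3)*sqrt(t) = -2*sqrt(t))
(10 - 1*(-15))*(0/r(h(-2)) + 0/9) = (10 - 1*(-15))*(0/((-2*5**(1/4))) + 0/9) = (10 + 15)*(0/((-2*5**(1/4))) + 0*(1/9)) = 25*(0*(-5**(3/4)/10) + 0) = 25*(0 + 0) = 25*0 = 0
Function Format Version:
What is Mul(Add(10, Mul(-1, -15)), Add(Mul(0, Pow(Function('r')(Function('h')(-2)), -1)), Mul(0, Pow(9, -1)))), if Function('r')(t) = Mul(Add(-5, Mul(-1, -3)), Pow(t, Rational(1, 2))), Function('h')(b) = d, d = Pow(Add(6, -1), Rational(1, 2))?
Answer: 0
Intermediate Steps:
d = Pow(5, Rational(1, 2)) ≈ 2.2361
Function('h')(b) = Pow(5, Rational(1, 2))
Function('r')(t) = Mul(-2, Pow(t, Rational(1, 2))) (Function('r')(t) = Mul(Add(-5, 3), Pow(t, Rational(1, 2))) = Mul(-2, Pow(t, Rational(1, 2))))
Mul(Add(10, Mul(-1, -15)), Add(Mul(0, Pow(Function('r')(Function('h')(-2)), -1)), Mul(0, Pow(9, -1)))) = Mul(Add(10, Mul(-1, -15)), Add(Mul(0, Pow(Mul(-2, Pow(Pow(5, Rational(1, 2)), Rational(1, 2))), -1)), Mul(0, Pow(9, -1)))) = Mul(Add(10, 15), Add(Mul(0, Pow(Mul(-2, Pow(5, Rational(1, 4))), -1)), Mul(0, Rational(1, 9)))) = Mul(25, Add(Mul(0, Mul(Rational(-1, 10), Pow(5, Rational(3, 4)))), 0)) = Mul(25, Add(0, 0)) = Mul(25, 0) = 0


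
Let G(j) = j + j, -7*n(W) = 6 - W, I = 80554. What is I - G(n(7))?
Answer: 563876/7 ≈ 80554.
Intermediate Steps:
n(W) = -6/7 + W/7 (n(W) = -(6 - W)/7 = -6/7 + W/7)
G(j) = 2*j
I - G(n(7)) = 80554 - 2*(-6/7 + (⅐)*7) = 80554 - 2*(-6/7 + 1) = 80554 - 2/7 = 563876/7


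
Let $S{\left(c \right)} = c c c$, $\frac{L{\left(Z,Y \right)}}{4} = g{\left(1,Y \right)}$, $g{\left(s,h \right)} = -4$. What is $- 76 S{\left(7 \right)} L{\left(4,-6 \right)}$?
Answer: $417088$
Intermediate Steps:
$L{\left(Z,Y \right)} = -16$ ($L{\left(Z,Y \right)} = 4 \left(-4\right) = -16$)
$S{\left(c \right)} = c^{3}$ ($S{\left(c \right)} = c^{2} c = c^{3}$)
$- 76 S{\left(7 \right)} L{\left(4,-6 \right)} = - 76 \cdot 7^{3} \left(-16\right) = \left(-76\right) 343 \left(-16\right) = \left(-26068\right) \left(-16\right) = 417088$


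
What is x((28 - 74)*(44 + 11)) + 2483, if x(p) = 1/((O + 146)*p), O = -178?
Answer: 201023681/80960 ≈ 2483.0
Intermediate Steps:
x(p) = -1/(32*p) (x(p) = 1/((-178 + 146)*p) = 1/((-32)*p) = -1/(32*p))
x((28 - 74)*(44 + 11)) + 2483 = -1/((28 - 74)*(44 + 11))/32 + 2483 = -1/(32*((-46*55))) + 2483 = -1/32/(-2530) + 2483 = -1/32*(-1/2530) + 2483 = 1/80960 + 2483 = 201023681/80960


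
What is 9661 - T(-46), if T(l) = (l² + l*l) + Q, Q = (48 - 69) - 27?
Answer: 5477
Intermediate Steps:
Q = -48 (Q = -21 - 27 = -48)
T(l) = -48 + 2*l² (T(l) = (l² + l*l) - 48 = (l² + l²) - 48 = 2*l² - 48 = -48 + 2*l²)
9661 - T(-46) = 9661 - (-48 + 2*(-46)²) = 9661 - (-48 + 2*2116) = 9661 - (-48 + 4232) = 9661 - 1*4184 = 9661 - 4184 = 5477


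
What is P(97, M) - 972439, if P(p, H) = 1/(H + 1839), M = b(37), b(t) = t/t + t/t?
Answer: -1790260198/1841 ≈ -9.7244e+5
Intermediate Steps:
b(t) = 2 (b(t) = 1 + 1 = 2)
M = 2
P(p, H) = 1/(1839 + H)
P(97, M) - 972439 = 1/(1839 + 2) - 972439 = 1/1841 - 972439 = -1790260198/1841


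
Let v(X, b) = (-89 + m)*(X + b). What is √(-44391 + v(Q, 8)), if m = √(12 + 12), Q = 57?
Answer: √(-50176 + 130*√6) ≈ 223.29*I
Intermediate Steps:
m = 2*√6 (m = √24 = 2*√6 ≈ 4.8990)
v(X, b) = (-89 + 2*√6)*(X + b)
√(-44391 + v(Q, 8)) = √(-44391 + (-89*57 - 89*8 + 2*57*√6 + 2*8*√6)) = √(-44391 + (-5073 - 712 + 114*√6 + 16*√6)) = √(-44391 + (-5785 + 130*√6)) = √(-50176 + 130*√6)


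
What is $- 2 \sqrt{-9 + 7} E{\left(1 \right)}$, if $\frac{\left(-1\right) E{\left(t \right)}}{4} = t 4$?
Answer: $32 i \sqrt{2} \approx 45.255 i$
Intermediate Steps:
$E{\left(t \right)} = - 16 t$ ($E{\left(t \right)} = - 4 t 4 = - 4 \cdot 4 t = - 16 t$)
$- 2 \sqrt{-9 + 7} E{\left(1 \right)} = - 2 \sqrt{-9 + 7} \left(\left(-16\right) 1\right) = - 2 \sqrt{-2} \left(-16\right) = - 2 i \sqrt{2} \left(-16\right) = 32 i \sqrt{2}$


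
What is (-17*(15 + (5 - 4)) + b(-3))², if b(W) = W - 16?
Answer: 84681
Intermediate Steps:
b(W) = -16 + W
(-17*(15 + (5 - 4)) + b(-3))² = (-17*(15 + (5 - 4)) + (-16 - 3))² = (-17*(15 + 1) - 19)² = (-17*16 - 19)² = (-272 - 19)² = (-291)² = 84681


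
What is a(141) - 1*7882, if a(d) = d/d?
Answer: -7881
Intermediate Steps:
a(d) = 1
a(141) - 1*7882 = 1 - 1*7882 = 1 - 7882 = -7881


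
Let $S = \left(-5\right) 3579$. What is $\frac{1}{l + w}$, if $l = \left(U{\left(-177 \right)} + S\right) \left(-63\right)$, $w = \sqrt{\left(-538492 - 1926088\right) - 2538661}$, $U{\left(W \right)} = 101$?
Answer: $\frac{373674}{418898442575} - \frac{i \sqrt{5003241}}{1256695327725} \approx 8.9204 \cdot 10^{-7} - 1.7799 \cdot 10^{-9} i$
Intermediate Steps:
$S = -17895$
$w = i \sqrt{5003241}$ ($w = \sqrt{-2464580 - 2538661} = \sqrt{-5003241} = i \sqrt{5003241} \approx 2236.8 i$)
$l = 1121022$ ($l = \left(101 - 17895\right) \left(-63\right) = \left(-17794\right) \left(-63\right) = 1121022$)
$\frac{1}{l + w} = \frac{1}{1121022 + i \sqrt{5003241}}$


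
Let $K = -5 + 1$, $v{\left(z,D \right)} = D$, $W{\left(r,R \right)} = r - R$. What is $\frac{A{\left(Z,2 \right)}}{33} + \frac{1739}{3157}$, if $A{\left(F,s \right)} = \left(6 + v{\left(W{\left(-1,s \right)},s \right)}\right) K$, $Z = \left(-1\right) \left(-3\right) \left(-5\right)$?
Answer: $- \frac{3967}{9471} \approx -0.41886$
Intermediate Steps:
$Z = -15$ ($Z = 3 \left(-5\right) = -15$)
$K = -4$
$A{\left(F,s \right)} = -24 - 4 s$ ($A{\left(F,s \right)} = \left(6 + s\right) \left(-4\right) = -24 - 4 s$)
$\frac{A{\left(Z,2 \right)}}{33} + \frac{1739}{3157} = \frac{-24 - 8}{33} + \frac{1739}{3157} = \left(-24 - 8\right) \frac{1}{33} + 1739 \cdot \frac{1}{3157} = \left(-32\right) \frac{1}{33} + \frac{1739}{3157} = - \frac{32}{33} + \frac{1739}{3157} = - \frac{3967}{9471}$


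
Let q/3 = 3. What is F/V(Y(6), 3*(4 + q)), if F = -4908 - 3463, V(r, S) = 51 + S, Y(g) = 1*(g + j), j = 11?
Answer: -8371/90 ≈ -93.011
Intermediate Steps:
q = 9 (q = 3*3 = 9)
Y(g) = 11 + g (Y(g) = 1*(g + 11) = 1*(11 + g) = 11 + g)
F = -8371
F/V(Y(6), 3*(4 + q)) = -8371/(51 + 3*(4 + 9)) = -8371/(51 + 3*13) = -8371/(51 + 39) = -8371/90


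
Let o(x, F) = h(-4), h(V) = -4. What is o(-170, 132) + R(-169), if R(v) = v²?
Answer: 28557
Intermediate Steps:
o(x, F) = -4
o(-170, 132) + R(-169) = -4 + (-169)² = -4 + 28561 = 28557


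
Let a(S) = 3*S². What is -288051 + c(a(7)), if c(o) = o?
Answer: -287904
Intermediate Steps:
-288051 + c(a(7)) = -288051 + 3*7² = -288051 + 3*49 = -288051 + 147 = -287904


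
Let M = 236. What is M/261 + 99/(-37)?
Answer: -17107/9657 ≈ -1.7715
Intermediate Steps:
M/261 + 99/(-37) = 236/261 + 99/(-37) = 236*(1/261) + 99*(-1/37) = 236/261 - 99/37 = -17107/9657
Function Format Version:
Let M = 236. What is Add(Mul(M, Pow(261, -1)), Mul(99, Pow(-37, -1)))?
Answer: Rational(-17107, 9657) ≈ -1.7715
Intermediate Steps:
Add(Mul(M, Pow(261, -1)), Mul(99, Pow(-37, -1))) = Add(Mul(236, Pow(261, -1)), Mul(99, Pow(-37, -1))) = Add(Mul(236, Rational(1, 261)), Mul(99, Rational(-1, 37))) = Add(Rational(236, 261), Rational(-99, 37)) = Rational(-17107, 9657)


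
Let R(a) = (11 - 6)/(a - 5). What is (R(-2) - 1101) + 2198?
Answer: 7674/7 ≈ 1096.3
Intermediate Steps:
R(a) = 5/(-5 + a)
(R(-2) - 1101) + 2198 = (5/(-5 - 2) - 1101) + 2198 = (5/(-7) - 1101) + 2198 = (5*(-⅐) - 1101) + 2198 = (-5/7 - 1101) + 2198 = -7712/7 + 2198 = 7674/7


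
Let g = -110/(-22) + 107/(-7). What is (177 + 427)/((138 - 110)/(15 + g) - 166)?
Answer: -9966/2641 ≈ -3.7736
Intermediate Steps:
g = -72/7 (g = -110*(-1/22) + 107*(-⅐) = 5 - 107/7 = -72/7 ≈ -10.286)
(177 + 427)/((138 - 110)/(15 + g) - 166) = (177 + 427)/((138 - 110)/(15 - 72/7) - 166) = 604/(28/(33/7) - 166) = 604/(28*(7/33) - 166) = 604/(196/33 - 166) = 604/(-5282/33) = 604*(-33/5282) = -9966/2641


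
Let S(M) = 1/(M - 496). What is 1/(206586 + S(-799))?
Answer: 1295/267528869 ≈ 4.8406e-6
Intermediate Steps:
S(M) = 1/(-496 + M)
1/(206586 + S(-799)) = 1/(206586 + 1/(-496 - 799)) = 1/(206586 + 1/(-1295)) = 1/(206586 - 1/1295) = 1/(267528869/1295) = 1295/267528869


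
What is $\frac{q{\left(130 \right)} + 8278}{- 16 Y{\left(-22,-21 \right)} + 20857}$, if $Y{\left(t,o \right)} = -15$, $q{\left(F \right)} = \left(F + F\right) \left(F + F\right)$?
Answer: $\frac{75878}{21097} \approx 3.5966$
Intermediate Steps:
$q{\left(F \right)} = 4 F^{2}$ ($q{\left(F \right)} = 2 F 2 F = 4 F^{2}$)
$\frac{q{\left(130 \right)} + 8278}{- 16 Y{\left(-22,-21 \right)} + 20857} = \frac{4 \cdot 130^{2} + 8278}{\left(-16\right) \left(-15\right) + 20857} = \frac{4 \cdot 16900 + 8278}{240 + 20857} = \frac{67600 + 8278}{21097} = 75878 \cdot \frac{1}{21097} = \frac{75878}{21097}$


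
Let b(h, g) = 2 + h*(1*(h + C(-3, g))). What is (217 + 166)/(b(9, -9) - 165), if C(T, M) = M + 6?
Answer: -383/109 ≈ -3.5138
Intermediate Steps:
C(T, M) = 6 + M
b(h, g) = 2 + h*(6 + g + h) (b(h, g) = 2 + h*(1*(h + (6 + g))) = 2 + h*(1*(6 + g + h)) = 2 + h*(6 + g + h))
(217 + 166)/(b(9, -9) - 165) = (217 + 166)/((2 + 9² + 9*(6 - 9)) - 165) = 383/((2 + 81 + 9*(-3)) - 165) = 383/((2 + 81 - 27) - 165) = 383/(56 - 165) = 383/(-109) = 383*(-1/109) = -383/109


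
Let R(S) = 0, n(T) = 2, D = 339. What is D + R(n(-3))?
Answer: 339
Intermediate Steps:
D + R(n(-3)) = 339 + 0 = 339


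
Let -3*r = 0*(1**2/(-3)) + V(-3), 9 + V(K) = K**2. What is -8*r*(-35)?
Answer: 0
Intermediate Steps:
V(K) = -9 + K**2
r = 0 (r = -(0*(1**2/(-3)) + (-9 + (-3)**2))/3 = -(0*(1*(-1/3)) + (-9 + 9))/3 = -(0*(-1/3) + 0)/3 = -(0 + 0)/3 = -1/3*0 = 0)
-8*r*(-35) = -8*0*(-35) = 0*(-35) = 0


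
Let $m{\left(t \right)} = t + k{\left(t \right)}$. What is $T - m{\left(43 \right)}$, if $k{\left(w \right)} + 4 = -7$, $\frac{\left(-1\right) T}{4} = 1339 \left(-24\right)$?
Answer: $128512$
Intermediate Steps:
$T = 128544$ ($T = - 4 \cdot 1339 \left(-24\right) = \left(-4\right) \left(-32136\right) = 128544$)
$k{\left(w \right)} = -11$ ($k{\left(w \right)} = -4 - 7 = -11$)
$m{\left(t \right)} = -11 + t$ ($m{\left(t \right)} = t - 11 = -11 + t$)
$T - m{\left(43 \right)} = 128544 - \left(-11 + 43\right) = 128544 - 32 = 128512$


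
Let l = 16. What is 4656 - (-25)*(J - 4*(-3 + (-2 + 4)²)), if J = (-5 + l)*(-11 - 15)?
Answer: -2594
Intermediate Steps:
J = -286 (J = (-5 + 16)*(-11 - 15) = 11*(-26) = -286)
4656 - (-25)*(J - 4*(-3 + (-2 + 4)²)) = 4656 - (-25)*(-286 - 4*(-3 + (-2 + 4)²)) = 4656 - (-25)*(-286 - 4*(-3 + 2²)) = 4656 - (-25)*(-286 - 4*(-3 + 4)) = 4656 - (-25)*(-286 - 4*1) = 4656 - (-25)*(-286 - 4) = 4656 - (-25)*(-290) = 4656 - 1*7250 = 4656 - 7250 = -2594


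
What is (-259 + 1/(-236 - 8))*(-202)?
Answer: 6382897/122 ≈ 52319.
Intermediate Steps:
(-259 + 1/(-236 - 8))*(-202) = (-259 + 1/(-244))*(-202) = (-259 - 1/244)*(-202) = -63197/244*(-202) = 6382897/122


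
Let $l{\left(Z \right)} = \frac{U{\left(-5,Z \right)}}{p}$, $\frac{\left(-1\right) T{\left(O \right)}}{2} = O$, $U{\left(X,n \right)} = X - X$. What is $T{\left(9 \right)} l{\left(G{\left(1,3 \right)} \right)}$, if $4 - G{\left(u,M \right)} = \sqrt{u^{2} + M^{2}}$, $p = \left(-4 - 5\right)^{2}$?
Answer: $0$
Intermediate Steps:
$U{\left(X,n \right)} = 0$
$T{\left(O \right)} = - 2 O$
$p = 81$ ($p = \left(-9\right)^{2} = 81$)
$G{\left(u,M \right)} = 4 - \sqrt{M^{2} + u^{2}}$ ($G{\left(u,M \right)} = 4 - \sqrt{u^{2} + M^{2}} = 4 - \sqrt{M^{2} + u^{2}}$)
$l{\left(Z \right)} = 0$ ($l{\left(Z \right)} = \frac{0}{81} = 0 \cdot \frac{1}{81} = 0$)
$T{\left(9 \right)} l{\left(G{\left(1,3 \right)} \right)} = \left(-2\right) 9 \cdot 0 = \left(-18\right) 0 = 0$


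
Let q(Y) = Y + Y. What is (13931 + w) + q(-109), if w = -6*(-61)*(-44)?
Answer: -2391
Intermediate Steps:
q(Y) = 2*Y
w = -16104 (w = 366*(-44) = -16104)
(13931 + w) + q(-109) = (13931 - 16104) + 2*(-109) = -2173 - 218 = -2391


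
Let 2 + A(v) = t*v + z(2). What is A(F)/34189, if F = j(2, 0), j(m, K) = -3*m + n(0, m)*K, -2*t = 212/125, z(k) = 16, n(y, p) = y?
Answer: 2386/4273625 ≈ 0.00055831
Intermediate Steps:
t = -106/125 ≈ -0.84800
j(m, K) = -3*m (j(m, K) = -3*m + 0*K = -3*m + 0 = -3*m)
F = -6 (F = -3*2 = -6)
A(v) = 14 - 106*v/125 (A(v) = -2 + (-106*v/125 + 16) = -2 + (16 - 106*v/125) = 14 - 106*v/125)
A(F)/34189 = (14 - 106/125*(-6))/34189 = (14 + 636/125)*(1/34189) = (2386/125)*(1/34189) = 2386/4273625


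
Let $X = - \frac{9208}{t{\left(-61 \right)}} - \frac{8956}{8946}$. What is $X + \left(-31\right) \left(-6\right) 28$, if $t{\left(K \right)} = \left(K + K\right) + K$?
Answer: $\frac{1434474394}{272853} \approx 5257.3$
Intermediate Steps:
$t{\left(K \right)} = 3 K$ ($t{\left(K \right)} = 2 K + K = 3 K$)
$X = \frac{13455970}{272853}$ ($X = - \frac{9208}{3 \left(-61\right)} - \frac{8956}{8946} = - \frac{9208}{-183} - \frac{4478}{4473} = \left(-9208\right) \left(- \frac{1}{183}\right) - \frac{4478}{4473} = \frac{9208}{183} - \frac{4478}{4473} = \frac{13455970}{272853} \approx 49.316$)
$X + \left(-31\right) \left(-6\right) 28 = \frac{13455970}{272853} + \left(-31\right) \left(-6\right) 28 = \frac{13455970}{272853} + 186 \cdot 28 = \frac{13455970}{272853} + 5208 = \frac{1434474394}{272853}$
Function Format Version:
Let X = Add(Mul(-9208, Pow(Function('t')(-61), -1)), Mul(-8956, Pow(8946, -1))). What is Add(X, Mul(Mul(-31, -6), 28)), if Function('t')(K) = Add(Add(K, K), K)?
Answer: Rational(1434474394, 272853) ≈ 5257.3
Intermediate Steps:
Function('t')(K) = Mul(3, K) (Function('t')(K) = Add(Mul(2, K), K) = Mul(3, K))
X = Rational(13455970, 272853) (X = Add(Mul(-9208, Pow(Mul(3, -61), -1)), Mul(-8956, Pow(8946, -1))) = Add(Mul(-9208, Pow(-183, -1)), Mul(-8956, Rational(1, 8946))) = Add(Mul(-9208, Rational(-1, 183)), Rational(-4478, 4473)) = Add(Rational(9208, 183), Rational(-4478, 4473)) = Rational(13455970, 272853) ≈ 49.316)
Add(X, Mul(Mul(-31, -6), 28)) = Add(Rational(13455970, 272853), Mul(Mul(-31, -6), 28)) = Add(Rational(13455970, 272853), Mul(186, 28)) = Add(Rational(13455970, 272853), 5208) = Rational(1434474394, 272853)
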